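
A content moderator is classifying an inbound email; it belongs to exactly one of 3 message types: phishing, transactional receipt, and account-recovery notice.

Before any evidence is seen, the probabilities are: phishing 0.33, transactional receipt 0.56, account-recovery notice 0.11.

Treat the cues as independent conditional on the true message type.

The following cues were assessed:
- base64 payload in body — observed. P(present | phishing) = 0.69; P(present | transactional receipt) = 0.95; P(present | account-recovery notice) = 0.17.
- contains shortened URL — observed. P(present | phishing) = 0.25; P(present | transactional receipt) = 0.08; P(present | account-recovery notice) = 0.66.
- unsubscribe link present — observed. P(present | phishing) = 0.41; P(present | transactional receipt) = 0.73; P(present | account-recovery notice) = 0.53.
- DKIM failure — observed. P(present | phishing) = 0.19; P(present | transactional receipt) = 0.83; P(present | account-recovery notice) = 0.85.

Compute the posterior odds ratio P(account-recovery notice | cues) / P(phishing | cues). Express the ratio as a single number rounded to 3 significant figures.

Unnormalized posterior weight (prior times the cue likelihoods) for each of the two hypotheses:
  account-recovery notice: 0.11 × 0.17 × 0.66 × 0.53 × 0.85 = 0.0055601
  phishing: 0.33 × 0.69 × 0.25 × 0.41 × 0.19 = 0.0044345
Posterior odds = 0.0055601 / 0.0044345 ≈ 1.25.

1.25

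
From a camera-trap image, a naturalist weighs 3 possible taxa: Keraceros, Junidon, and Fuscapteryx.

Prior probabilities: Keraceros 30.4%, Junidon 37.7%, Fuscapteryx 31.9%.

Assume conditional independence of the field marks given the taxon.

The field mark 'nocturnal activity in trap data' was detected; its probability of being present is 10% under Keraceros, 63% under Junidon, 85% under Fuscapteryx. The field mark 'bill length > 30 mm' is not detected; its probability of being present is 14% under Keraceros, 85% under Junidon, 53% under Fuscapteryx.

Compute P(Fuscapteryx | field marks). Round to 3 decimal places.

By Bayes' rule with conditional independence, the unnormalized weight for each hypothesis is prior × ∏ likelihoods (using 1 − P(present | H) for each absent field mark):
  Keraceros: 0.304 × 0.10 × (1 − 0.14) = 0.026144
  Junidon: 0.377 × 0.63 × (1 − 0.85) = 0.035627
  Fuscapteryx: 0.319 × 0.85 × (1 − 0.53) = 0.12744
The unnormalized weights sum to 0.18921.
P(Fuscapteryx | evidence) = 0.12744 / 0.18921 ≈ 0.674.

0.674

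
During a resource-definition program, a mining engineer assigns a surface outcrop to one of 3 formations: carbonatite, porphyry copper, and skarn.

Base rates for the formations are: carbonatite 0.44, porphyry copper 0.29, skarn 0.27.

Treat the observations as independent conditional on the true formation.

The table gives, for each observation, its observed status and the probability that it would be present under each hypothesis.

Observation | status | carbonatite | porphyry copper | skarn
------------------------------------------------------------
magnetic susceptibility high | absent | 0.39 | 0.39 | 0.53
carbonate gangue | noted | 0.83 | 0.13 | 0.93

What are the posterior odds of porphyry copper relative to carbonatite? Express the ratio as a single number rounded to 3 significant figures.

Posterior odds equal prior odds times the likelihood ratio; only the two competing hypotheses matter (using 1 − P(present | H) for each absent observation).
  porphyry copper: 0.29 × (1 − 0.39) × 0.13 = 0.022997
  carbonatite: 0.44 × (1 − 0.39) × 0.83 = 0.22277
Posterior odds = 0.022997 / 0.22277 ≈ 0.103.

0.103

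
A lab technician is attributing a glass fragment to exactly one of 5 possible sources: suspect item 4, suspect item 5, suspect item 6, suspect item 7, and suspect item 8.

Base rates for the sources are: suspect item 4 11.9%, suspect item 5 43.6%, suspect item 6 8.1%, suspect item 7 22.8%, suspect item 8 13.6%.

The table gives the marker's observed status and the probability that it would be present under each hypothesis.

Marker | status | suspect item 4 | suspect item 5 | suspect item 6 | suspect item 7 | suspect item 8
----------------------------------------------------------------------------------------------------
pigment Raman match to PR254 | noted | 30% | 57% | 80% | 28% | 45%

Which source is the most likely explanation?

suspect item 5

For each hypothesis, the unnormalized posterior weight is prior × likelihood:
  suspect item 4: 0.119 × 0.30 = 0.0357
  suspect item 5: 0.436 × 0.57 = 0.24852
  suspect item 6: 0.081 × 0.80 = 0.0648
  suspect item 7: 0.228 × 0.28 = 0.06384
  suspect item 8: 0.136 × 0.45 = 0.0612
Marginal likelihood of the evidence = 0.47406.
P(suspect item 4 | evidence) ≈ 0.0357 / 0.47406 ≈ 0.075
P(suspect item 5 | evidence) ≈ 0.24852 / 0.47406 ≈ 0.524
P(suspect item 6 | evidence) ≈ 0.0648 / 0.47406 ≈ 0.137
P(suspect item 7 | evidence) ≈ 0.06384 / 0.47406 ≈ 0.135
P(suspect item 8 | evidence) ≈ 0.0612 / 0.47406 ≈ 0.129
The largest is 0.524, so suspect item 5 is most probable.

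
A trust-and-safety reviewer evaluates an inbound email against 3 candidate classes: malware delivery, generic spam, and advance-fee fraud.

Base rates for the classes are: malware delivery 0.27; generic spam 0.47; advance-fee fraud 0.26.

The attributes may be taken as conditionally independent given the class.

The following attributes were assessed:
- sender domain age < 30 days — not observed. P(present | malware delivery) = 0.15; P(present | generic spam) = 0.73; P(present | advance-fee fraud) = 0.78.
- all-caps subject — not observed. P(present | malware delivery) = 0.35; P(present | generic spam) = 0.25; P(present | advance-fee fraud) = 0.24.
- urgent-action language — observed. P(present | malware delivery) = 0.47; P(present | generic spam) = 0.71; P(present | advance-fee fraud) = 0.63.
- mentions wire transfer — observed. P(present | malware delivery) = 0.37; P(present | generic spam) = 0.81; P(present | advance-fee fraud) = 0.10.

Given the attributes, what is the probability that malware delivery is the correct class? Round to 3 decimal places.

0.311

Multiply each prior by the joint likelihood of the attribute pattern (using 1 − P(present | H) for each absent attribute):
  malware delivery: 0.27 × (1 − 0.15) × (1 − 0.35) × 0.47 × 0.37 = 0.025942
  generic spam: 0.47 × (1 − 0.73) × (1 − 0.25) × 0.71 × 0.81 = 0.054735
  advance-fee fraud: 0.26 × (1 − 0.78) × (1 − 0.24) × 0.63 × 0.10 = 0.0027387
Marginal likelihood of the evidence = 0.083415.
P(malware delivery | evidence) = 0.025942 / 0.083415 ≈ 0.311.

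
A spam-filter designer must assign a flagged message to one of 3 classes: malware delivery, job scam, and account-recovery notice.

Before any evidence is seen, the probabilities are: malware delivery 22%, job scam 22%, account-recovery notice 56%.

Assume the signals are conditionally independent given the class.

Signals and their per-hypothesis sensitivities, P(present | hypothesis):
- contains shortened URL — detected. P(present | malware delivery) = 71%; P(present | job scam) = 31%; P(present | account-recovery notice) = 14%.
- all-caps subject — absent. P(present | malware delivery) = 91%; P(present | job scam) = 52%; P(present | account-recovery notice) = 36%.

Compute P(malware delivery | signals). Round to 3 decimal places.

For each hypothesis, the unnormalized posterior weight is prior × product of the signal likelihoods (using 1 − P(present | H) for each absent signal):
  malware delivery: 0.22 × 0.71 × (1 − 0.91) = 0.014058
  job scam: 0.22 × 0.31 × (1 − 0.52) = 0.032736
  account-recovery notice: 0.56 × 0.14 × (1 − 0.36) = 0.050176
The unnormalized weights sum to 0.09697.
P(malware delivery | evidence) = 0.014058 / 0.09697 ≈ 0.145.

0.145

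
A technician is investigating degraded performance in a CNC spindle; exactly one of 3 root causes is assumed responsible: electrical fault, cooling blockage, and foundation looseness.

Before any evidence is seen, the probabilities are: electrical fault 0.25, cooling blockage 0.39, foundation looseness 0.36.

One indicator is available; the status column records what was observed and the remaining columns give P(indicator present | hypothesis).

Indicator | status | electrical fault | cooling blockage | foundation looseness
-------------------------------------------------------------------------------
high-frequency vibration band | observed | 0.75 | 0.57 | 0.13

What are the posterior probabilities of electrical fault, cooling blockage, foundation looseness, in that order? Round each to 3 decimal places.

By Bayes' rule, the unnormalized weight for each hypothesis is prior × likelihood:
  electrical fault: 0.25 × 0.75 = 0.1875
  cooling blockage: 0.39 × 0.57 = 0.2223
  foundation looseness: 0.36 × 0.13 = 0.0468
Normalizing constant Z = 0.1875 + 0.2223 + 0.0468 = 0.4566.
P(electrical fault | evidence) = 0.1875 / 0.4566 ≈ 0.411
P(cooling blockage | evidence) = 0.2223 / 0.4566 ≈ 0.487
P(foundation looseness | evidence) = 0.0468 / 0.4566 ≈ 0.102

0.411, 0.487, 0.102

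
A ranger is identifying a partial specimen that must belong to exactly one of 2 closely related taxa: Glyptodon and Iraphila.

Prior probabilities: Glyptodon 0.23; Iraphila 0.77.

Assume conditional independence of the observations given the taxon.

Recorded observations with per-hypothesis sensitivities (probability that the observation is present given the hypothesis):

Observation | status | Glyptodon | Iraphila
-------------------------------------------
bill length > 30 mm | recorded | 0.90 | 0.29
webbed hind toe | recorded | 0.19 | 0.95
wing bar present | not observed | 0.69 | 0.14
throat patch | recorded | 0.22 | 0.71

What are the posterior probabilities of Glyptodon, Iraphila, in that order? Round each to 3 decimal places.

By Bayes' rule with conditional independence, the unnormalized weight for each hypothesis is prior × ∏ likelihoods (using 1 − P(present | H) for each absent observation):
  Glyptodon: 0.23 × 0.90 × 0.19 × (1 − 0.69) × 0.22 = 0.0026823
  Iraphila: 0.77 × 0.29 × 0.95 × (1 − 0.14) × 0.71 = 0.12953
Marginal likelihood of the evidence = 0.13221.
P(Glyptodon | evidence) = 0.0026823 / 0.13221 ≈ 0.020
P(Iraphila | evidence) = 0.12953 / 0.13221 ≈ 0.980

0.020, 0.980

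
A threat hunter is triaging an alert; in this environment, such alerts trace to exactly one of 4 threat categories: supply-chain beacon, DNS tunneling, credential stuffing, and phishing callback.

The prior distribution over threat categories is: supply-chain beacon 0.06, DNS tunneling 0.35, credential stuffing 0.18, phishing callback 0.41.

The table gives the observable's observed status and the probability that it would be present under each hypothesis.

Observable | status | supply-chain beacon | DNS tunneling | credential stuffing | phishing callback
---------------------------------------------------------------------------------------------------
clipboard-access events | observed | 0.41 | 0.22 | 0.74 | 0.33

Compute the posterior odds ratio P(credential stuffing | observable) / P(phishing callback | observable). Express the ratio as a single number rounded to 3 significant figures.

0.984

The normalizing constant cancels in an odds ratio, so compute prior × likelihood for the two hypotheses only:
  credential stuffing: 0.18 × 0.74 = 0.1332
  phishing callback: 0.41 × 0.33 = 0.1353
Odds(credential stuffing : phishing callback) = 0.1332 / 0.1353 ≈ 0.984.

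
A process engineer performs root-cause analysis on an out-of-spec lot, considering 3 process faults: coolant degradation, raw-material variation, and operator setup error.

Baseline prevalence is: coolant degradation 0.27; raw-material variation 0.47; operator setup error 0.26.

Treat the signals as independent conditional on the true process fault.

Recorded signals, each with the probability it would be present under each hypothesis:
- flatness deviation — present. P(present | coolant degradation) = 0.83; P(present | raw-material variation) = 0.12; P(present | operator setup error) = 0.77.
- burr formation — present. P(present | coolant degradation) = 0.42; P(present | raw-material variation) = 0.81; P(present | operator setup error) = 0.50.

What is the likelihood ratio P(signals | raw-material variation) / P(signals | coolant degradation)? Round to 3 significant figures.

0.279

The Bayes factor is the ratio of the joint likelihoods of the signal pattern under the two hypotheses.
  raw-material variation: 0.12 × 0.81 = 0.0972
  coolant degradation: 0.83 × 0.42 = 0.3486
Bayes factor = 0.0972 / 0.3486 ≈ 0.279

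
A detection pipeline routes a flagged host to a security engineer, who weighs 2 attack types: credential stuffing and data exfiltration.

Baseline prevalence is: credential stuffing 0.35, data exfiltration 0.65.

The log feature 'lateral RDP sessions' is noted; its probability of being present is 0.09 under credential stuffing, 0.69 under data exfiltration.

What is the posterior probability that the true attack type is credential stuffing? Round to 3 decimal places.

Multiply each prior by the likelihood of the log feature:
  credential stuffing: 0.35 × 0.09 = 0.0315
  data exfiltration: 0.65 × 0.69 = 0.4485
The unnormalized weights sum to 0.48.
P(credential stuffing | evidence) = 0.0315 / 0.48 ≈ 0.066.

0.066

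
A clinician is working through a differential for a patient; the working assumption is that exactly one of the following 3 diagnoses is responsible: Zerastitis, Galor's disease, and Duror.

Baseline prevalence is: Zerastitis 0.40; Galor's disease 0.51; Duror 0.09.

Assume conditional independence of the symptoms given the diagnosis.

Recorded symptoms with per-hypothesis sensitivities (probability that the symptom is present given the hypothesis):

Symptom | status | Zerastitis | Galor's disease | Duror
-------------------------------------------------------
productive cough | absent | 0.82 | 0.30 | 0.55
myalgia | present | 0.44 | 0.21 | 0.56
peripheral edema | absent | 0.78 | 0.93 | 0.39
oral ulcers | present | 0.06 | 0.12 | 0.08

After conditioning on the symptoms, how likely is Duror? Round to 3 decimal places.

0.514

Multiply each prior by the joint likelihood of the symptom pattern (using 1 − P(present | H) for each absent symptom):
  Zerastitis: 0.40 × (1 − 0.82) × 0.44 × (1 − 0.78) × 0.06 = 0.00041818
  Galor's disease: 0.51 × (1 − 0.30) × 0.21 × (1 − 0.93) × 0.12 = 0.00062975
  Duror: 0.09 × (1 − 0.55) × 0.56 × (1 − 0.39) × 0.08 = 0.0011068
Marginal likelihood of the evidence = 0.0021547.
P(Duror | evidence) = 0.0011068 / 0.0021547 ≈ 0.514.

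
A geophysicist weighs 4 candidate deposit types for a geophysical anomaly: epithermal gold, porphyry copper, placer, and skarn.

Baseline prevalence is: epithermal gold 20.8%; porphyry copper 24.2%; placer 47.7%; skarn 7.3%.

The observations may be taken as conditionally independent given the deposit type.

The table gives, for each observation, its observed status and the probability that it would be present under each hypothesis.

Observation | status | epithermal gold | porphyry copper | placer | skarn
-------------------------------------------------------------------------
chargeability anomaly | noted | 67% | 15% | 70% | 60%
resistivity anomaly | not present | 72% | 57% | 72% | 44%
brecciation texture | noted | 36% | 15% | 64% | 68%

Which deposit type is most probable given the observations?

By Bayes' rule with conditional independence, the unnormalized weight for each hypothesis is prior × ∏ likelihoods (using 1 − P(present | H) for each absent observation):
  epithermal gold: 0.208 × 0.67 × (1 − 0.72) × 0.36 = 0.014047
  porphyry copper: 0.242 × 0.15 × (1 − 0.57) × 0.15 = 0.0023414
  placer: 0.477 × 0.70 × (1 − 0.72) × 0.64 = 0.059835
  skarn: 0.073 × 0.60 × (1 − 0.44) × 0.68 = 0.016679
Marginal likelihood of the evidence = 0.092903.
P(epithermal gold | evidence) ≈ 0.014047 / 0.092903 ≈ 0.151
P(porphyry copper | evidence) ≈ 0.0023414 / 0.092903 ≈ 0.025
P(placer | evidence) ≈ 0.059835 / 0.092903 ≈ 0.644
P(skarn | evidence) ≈ 0.016679 / 0.092903 ≈ 0.180
The largest is 0.644, so placer is most probable.

placer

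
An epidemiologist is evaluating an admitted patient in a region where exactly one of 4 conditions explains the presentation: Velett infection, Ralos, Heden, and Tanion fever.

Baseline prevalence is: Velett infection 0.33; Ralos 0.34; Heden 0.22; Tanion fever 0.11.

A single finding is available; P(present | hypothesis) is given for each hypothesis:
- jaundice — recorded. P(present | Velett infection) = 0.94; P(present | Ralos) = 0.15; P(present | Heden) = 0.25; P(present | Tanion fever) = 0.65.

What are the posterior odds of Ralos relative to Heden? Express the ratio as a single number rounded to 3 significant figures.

Unnormalized posterior weight (prior times the finding likelihood) for each of the two hypotheses:
  Ralos: 0.34 × 0.15 = 0.051
  Heden: 0.22 × 0.25 = 0.055
Posterior odds = 0.051 / 0.055 ≈ 0.927.

0.927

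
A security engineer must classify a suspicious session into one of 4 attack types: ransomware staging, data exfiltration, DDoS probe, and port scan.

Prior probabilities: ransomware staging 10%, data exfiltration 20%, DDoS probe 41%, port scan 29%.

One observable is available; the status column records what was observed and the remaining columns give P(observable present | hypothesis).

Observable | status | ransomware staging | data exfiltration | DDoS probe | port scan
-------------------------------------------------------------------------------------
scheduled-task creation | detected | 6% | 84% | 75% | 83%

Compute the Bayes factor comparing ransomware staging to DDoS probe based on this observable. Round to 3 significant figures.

0.0800

The Bayes factor is the ratio of the two likelihoods.
  ransomware staging: 0.06
  DDoS probe: 0.75
Bayes factor = 0.06 / 0.75 ≈ 0.0800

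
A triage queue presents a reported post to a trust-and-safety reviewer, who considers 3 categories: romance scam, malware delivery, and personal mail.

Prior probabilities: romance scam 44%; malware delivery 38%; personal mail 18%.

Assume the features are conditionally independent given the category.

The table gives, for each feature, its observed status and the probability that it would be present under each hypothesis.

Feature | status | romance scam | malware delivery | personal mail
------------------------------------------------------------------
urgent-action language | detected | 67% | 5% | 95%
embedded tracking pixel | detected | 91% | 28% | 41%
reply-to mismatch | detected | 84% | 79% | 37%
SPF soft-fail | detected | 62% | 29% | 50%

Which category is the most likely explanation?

romance scam

By Bayes' rule with conditional independence, the unnormalized weight for each hypothesis is prior × ∏ likelihoods:
  romance scam: 0.44 × 0.67 × 0.91 × 0.84 × 0.62 = 0.13971
  malware delivery: 0.38 × 0.05 × 0.28 × 0.79 × 0.29 = 0.0012188
  personal mail: 0.18 × 0.95 × 0.41 × 0.37 × 0.50 = 0.01297
Marginal likelihood of the evidence = 0.1539.
P(romance scam | evidence) ≈ 0.13971 / 0.1539 ≈ 0.908
P(malware delivery | evidence) ≈ 0.0012188 / 0.1539 ≈ 0.008
P(personal mail | evidence) ≈ 0.01297 / 0.1539 ≈ 0.084
The largest is 0.908, so romance scam is most probable.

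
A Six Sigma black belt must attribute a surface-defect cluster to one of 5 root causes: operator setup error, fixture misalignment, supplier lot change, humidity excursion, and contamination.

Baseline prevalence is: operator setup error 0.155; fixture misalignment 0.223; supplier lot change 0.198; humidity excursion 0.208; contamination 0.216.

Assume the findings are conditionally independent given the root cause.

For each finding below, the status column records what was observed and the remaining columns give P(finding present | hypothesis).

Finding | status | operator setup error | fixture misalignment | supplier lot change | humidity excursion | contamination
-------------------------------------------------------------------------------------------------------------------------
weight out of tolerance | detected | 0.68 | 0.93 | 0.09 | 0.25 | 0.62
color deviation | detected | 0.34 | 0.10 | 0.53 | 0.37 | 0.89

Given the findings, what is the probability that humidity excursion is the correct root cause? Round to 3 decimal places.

0.094

By Bayes' rule with conditional independence, the unnormalized weight for each hypothesis is prior × ∏ likelihoods:
  operator setup error: 0.155 × 0.68 × 0.34 = 0.035836
  fixture misalignment: 0.223 × 0.93 × 0.10 = 0.020739
  supplier lot change: 0.198 × 0.09 × 0.53 = 0.0094446
  humidity excursion: 0.208 × 0.25 × 0.37 = 0.01924
  contamination: 0.216 × 0.62 × 0.89 = 0.11919
The unnormalized weights sum to 0.20445.
P(humidity excursion | evidence) = 0.01924 / 0.20445 ≈ 0.094.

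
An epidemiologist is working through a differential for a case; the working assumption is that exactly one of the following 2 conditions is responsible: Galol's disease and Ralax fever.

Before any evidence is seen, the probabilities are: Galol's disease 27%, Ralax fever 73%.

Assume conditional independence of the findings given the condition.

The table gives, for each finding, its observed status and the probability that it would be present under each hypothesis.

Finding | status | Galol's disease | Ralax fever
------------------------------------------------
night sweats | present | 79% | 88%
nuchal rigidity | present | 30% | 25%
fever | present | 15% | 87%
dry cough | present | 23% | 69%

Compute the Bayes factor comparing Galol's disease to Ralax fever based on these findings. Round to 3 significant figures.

The Bayes factor is the ratio of the joint likelihoods of the evidence pattern under the two hypotheses.
  Galol's disease: 0.79 × 0.30 × 0.15 × 0.23 = 0.0081765
  Ralax fever: 0.88 × 0.25 × 0.87 × 0.69 = 0.13207
Bayes factor = 0.0081765 / 0.13207 ≈ 0.0619

0.0619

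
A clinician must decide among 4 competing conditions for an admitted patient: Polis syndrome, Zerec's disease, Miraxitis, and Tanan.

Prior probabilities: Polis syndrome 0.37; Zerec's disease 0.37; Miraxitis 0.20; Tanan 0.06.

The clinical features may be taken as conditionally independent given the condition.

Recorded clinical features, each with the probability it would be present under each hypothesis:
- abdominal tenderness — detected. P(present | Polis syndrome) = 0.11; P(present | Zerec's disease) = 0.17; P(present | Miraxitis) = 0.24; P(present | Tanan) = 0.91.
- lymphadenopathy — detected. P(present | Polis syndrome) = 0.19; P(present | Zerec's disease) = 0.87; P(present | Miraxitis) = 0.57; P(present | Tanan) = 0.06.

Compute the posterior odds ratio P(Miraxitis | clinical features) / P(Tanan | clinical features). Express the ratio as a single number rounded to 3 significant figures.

Unnormalized posterior weight (prior times the clinical feature likelihoods) for each of the two hypotheses:
  Miraxitis: 0.20 × 0.24 × 0.57 = 0.02736
  Tanan: 0.06 × 0.91 × 0.06 = 0.003276
Posterior odds = 0.02736 / 0.003276 ≈ 8.35.

8.35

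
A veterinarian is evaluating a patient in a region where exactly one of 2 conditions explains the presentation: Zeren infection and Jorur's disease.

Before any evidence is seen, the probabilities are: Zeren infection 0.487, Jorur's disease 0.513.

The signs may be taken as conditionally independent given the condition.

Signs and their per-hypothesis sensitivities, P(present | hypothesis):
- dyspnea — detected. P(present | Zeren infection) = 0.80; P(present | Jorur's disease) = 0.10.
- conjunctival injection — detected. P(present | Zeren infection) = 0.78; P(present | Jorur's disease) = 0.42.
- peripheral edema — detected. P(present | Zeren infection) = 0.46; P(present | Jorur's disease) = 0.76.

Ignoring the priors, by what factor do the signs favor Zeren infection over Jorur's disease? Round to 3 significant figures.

Take the product of per-sign likelihoods under each hypothesis, then divide.
  Zeren infection: 0.80 × 0.78 × 0.46 = 0.28704
  Jorur's disease: 0.10 × 0.42 × 0.76 = 0.03192
Bayes factor = 0.28704 / 0.03192 ≈ 8.99

8.99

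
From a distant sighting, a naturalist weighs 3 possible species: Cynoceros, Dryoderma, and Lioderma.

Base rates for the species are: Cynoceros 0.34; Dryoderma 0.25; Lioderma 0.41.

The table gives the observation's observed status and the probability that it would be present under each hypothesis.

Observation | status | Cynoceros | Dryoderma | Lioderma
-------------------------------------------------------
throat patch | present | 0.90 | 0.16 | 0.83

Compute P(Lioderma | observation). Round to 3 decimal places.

By Bayes' rule, the unnormalized weight for each hypothesis is prior × likelihood:
  Cynoceros: 0.34 × 0.90 = 0.306
  Dryoderma: 0.25 × 0.16 = 0.04
  Lioderma: 0.41 × 0.83 = 0.3403
Normalizing constant Z = 0.306 + 0.04 + 0.3403 = 0.6863.
P(Lioderma | evidence) = 0.3403 / 0.6863 ≈ 0.496.

0.496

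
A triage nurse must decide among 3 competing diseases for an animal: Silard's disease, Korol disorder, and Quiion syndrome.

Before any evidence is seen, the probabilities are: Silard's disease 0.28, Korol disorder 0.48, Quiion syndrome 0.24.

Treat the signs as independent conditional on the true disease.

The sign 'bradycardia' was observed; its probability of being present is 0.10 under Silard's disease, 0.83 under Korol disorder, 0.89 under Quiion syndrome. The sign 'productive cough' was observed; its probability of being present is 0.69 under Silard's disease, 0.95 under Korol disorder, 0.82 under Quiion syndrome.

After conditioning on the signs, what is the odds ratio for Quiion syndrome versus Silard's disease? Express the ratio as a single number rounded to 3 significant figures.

9.07

Posterior odds equal prior odds times the likelihood ratio; only the two competing hypotheses matter.
  Quiion syndrome: 0.24 × 0.89 × 0.82 = 0.17515
  Silard's disease: 0.28 × 0.10 × 0.69 = 0.01932
Odds(Quiion syndrome : Silard's disease) = 0.17515 / 0.01932 ≈ 9.07.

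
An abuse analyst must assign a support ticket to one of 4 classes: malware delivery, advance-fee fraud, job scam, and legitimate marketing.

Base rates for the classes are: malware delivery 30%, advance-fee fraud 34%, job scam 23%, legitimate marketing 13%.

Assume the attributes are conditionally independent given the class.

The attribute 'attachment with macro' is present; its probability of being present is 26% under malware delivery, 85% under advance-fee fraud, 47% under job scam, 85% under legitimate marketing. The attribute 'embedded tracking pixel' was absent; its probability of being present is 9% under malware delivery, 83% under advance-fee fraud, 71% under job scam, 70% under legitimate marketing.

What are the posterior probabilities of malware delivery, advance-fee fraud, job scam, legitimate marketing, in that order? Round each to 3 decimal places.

Multiply each prior by the joint likelihood of the attribute pattern (using 1 − P(present | H) for each absent attribute):
  malware delivery: 0.30 × 0.26 × (1 − 0.09) = 0.07098
  advance-fee fraud: 0.34 × 0.85 × (1 − 0.83) = 0.04913
  job scam: 0.23 × 0.47 × (1 − 0.71) = 0.031349
  legitimate marketing: 0.13 × 0.85 × (1 − 0.70) = 0.03315
Normalizing constant Z = 0.07098 + 0.04913 + 0.031349 + 0.03315 = 0.18461.
P(malware delivery | evidence) = 0.07098 / 0.18461 ≈ 0.384
P(advance-fee fraud | evidence) = 0.04913 / 0.18461 ≈ 0.266
P(job scam | evidence) = 0.031349 / 0.18461 ≈ 0.170
P(legitimate marketing | evidence) = 0.03315 / 0.18461 ≈ 0.180

0.384, 0.266, 0.170, 0.180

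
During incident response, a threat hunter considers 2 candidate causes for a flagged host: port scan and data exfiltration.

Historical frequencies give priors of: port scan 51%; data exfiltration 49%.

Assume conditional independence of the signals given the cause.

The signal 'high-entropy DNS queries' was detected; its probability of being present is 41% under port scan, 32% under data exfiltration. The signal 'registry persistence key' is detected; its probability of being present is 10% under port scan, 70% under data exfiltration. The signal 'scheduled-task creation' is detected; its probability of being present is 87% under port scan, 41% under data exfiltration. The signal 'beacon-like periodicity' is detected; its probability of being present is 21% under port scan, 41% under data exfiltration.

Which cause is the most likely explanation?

data exfiltration

Multiply each prior by the joint likelihood of the signal pattern:
  port scan: 0.51 × 0.41 × 0.10 × 0.87 × 0.21 = 0.0038203
  data exfiltration: 0.49 × 0.32 × 0.70 × 0.41 × 0.41 = 0.018451
Marginal likelihood of the evidence = 0.022271.
P(port scan | evidence) ≈ 0.0038203 / 0.022271 ≈ 0.172
P(data exfiltration | evidence) ≈ 0.018451 / 0.022271 ≈ 0.828
The largest is 0.828, so data exfiltration is most probable.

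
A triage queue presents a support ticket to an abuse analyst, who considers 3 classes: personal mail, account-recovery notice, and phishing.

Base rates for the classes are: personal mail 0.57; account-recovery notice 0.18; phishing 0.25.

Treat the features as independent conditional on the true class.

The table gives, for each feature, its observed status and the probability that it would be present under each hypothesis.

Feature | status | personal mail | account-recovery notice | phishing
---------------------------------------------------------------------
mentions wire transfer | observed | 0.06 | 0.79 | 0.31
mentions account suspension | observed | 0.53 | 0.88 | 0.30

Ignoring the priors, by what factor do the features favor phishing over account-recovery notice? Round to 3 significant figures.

0.134

The Bayes factor is the ratio of the joint likelihoods of the feature pattern under the two hypotheses.
  phishing: 0.31 × 0.30 = 0.093
  account-recovery notice: 0.79 × 0.88 = 0.6952
Bayes factor = 0.093 / 0.6952 ≈ 0.134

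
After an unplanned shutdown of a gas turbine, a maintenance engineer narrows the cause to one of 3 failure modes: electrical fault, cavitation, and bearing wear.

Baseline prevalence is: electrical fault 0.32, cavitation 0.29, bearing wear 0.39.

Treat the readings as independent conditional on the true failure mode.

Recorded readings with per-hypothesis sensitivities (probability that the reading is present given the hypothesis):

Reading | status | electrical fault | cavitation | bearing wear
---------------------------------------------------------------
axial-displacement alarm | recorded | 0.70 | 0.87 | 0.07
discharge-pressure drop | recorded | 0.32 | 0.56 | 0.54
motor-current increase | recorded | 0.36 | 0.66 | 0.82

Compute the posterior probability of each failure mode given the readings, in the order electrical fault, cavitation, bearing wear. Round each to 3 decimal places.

For each hypothesis, the unnormalized posterior weight is prior × product of the reading likelihoods:
  electrical fault: 0.32 × 0.70 × 0.32 × 0.36 = 0.025805
  cavitation: 0.29 × 0.87 × 0.56 × 0.66 = 0.09325
  bearing wear: 0.39 × 0.07 × 0.54 × 0.82 = 0.012088
The unnormalized weights sum to 0.13114.
P(electrical fault | evidence) = 0.025805 / 0.13114 ≈ 0.197
P(cavitation | evidence) = 0.09325 / 0.13114 ≈ 0.711
P(bearing wear | evidence) = 0.012088 / 0.13114 ≈ 0.092

0.197, 0.711, 0.092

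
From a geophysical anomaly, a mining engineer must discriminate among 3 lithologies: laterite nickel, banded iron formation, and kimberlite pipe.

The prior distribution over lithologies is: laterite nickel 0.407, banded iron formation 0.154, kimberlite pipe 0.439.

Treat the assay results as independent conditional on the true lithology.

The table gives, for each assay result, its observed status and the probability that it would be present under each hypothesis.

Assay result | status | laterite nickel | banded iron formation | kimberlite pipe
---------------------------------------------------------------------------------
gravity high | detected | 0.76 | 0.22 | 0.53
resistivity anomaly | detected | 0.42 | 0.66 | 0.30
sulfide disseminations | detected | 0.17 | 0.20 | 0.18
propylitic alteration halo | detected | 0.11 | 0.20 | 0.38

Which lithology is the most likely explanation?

kimberlite pipe

For each hypothesis, the unnormalized posterior weight is prior × product of the assay result likelihoods:
  laterite nickel: 0.407 × 0.76 × 0.42 × 0.17 × 0.11 = 0.0024294
  banded iron formation: 0.154 × 0.22 × 0.66 × 0.20 × 0.20 = 0.00089443
  kimberlite pipe: 0.439 × 0.53 × 0.30 × 0.18 × 0.38 = 0.0047744
Marginal likelihood of the evidence = 0.0080982.
P(laterite nickel | evidence) ≈ 0.0024294 / 0.0080982 ≈ 0.300
P(banded iron formation | evidence) ≈ 0.00089443 / 0.0080982 ≈ 0.110
P(kimberlite pipe | evidence) ≈ 0.0047744 / 0.0080982 ≈ 0.590
The largest is 0.590, so kimberlite pipe is most probable.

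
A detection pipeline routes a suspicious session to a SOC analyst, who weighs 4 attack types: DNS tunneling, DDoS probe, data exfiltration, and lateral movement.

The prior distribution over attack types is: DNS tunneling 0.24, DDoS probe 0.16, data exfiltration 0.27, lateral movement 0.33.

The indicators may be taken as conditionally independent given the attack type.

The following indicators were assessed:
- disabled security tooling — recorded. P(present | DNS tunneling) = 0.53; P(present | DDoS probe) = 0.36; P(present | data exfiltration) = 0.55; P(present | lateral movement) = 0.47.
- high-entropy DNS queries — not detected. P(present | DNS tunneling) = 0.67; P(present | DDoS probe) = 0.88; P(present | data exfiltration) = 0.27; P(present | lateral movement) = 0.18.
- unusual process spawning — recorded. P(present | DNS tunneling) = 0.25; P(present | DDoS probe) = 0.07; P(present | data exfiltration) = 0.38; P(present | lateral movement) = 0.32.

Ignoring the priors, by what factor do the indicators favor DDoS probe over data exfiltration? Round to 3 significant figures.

The Bayes factor is the ratio of the joint likelihoods of the indicator pattern under the two hypotheses (using 1 − P(present | H) for each absent indicator).
  DDoS probe: 0.36 × (1 − 0.88) × 0.07 = 0.003024
  data exfiltration: 0.55 × (1 − 0.27) × 0.38 = 0.15257
Bayes factor = 0.003024 / 0.15257 ≈ 0.0198

0.0198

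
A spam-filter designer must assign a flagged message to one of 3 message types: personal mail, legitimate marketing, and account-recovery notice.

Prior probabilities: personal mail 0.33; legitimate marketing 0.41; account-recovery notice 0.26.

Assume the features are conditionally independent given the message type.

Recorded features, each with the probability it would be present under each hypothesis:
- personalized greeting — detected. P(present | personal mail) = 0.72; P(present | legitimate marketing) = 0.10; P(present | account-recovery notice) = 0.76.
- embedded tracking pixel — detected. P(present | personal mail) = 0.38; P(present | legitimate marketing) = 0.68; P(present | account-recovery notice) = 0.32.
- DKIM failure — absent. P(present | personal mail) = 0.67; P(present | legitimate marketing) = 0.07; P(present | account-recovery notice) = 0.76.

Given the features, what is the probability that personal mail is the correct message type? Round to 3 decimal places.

0.420

For each hypothesis, the unnormalized posterior weight is prior × product of the feature likelihoods (using 1 − P(present | H) for each absent feature):
  personal mail: 0.33 × 0.72 × 0.38 × (1 − 0.67) = 0.029795
  legitimate marketing: 0.41 × 0.10 × 0.68 × (1 − 0.07) = 0.025928
  account-recovery notice: 0.26 × 0.76 × 0.32 × (1 − 0.76) = 0.015176
Normalizing constant Z = 0.029795 + 0.025928 + 0.015176 = 0.070899.
P(personal mail | evidence) = 0.029795 / 0.070899 ≈ 0.420.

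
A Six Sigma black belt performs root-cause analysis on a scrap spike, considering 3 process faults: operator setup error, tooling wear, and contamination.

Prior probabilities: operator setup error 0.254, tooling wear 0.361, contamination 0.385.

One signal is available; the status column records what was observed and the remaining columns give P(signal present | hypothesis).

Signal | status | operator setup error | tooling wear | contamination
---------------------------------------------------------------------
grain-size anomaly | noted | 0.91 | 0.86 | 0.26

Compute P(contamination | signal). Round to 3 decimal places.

0.156

For each hypothesis, the unnormalized posterior weight is prior × likelihood:
  operator setup error: 0.254 × 0.91 = 0.23114
  tooling wear: 0.361 × 0.86 = 0.31046
  contamination: 0.385 × 0.26 = 0.1001
Normalizing constant Z = 0.23114 + 0.31046 + 0.1001 = 0.6417.
P(contamination | evidence) = 0.1001 / 0.6417 ≈ 0.156.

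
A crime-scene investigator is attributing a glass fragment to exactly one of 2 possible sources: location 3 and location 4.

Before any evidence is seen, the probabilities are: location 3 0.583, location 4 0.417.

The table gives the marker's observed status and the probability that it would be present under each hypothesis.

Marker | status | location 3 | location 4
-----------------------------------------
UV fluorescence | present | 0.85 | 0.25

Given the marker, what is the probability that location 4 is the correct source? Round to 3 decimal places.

0.174

Multiply each prior by the likelihood of the marker:
  location 3: 0.583 × 0.85 = 0.49555
  location 4: 0.417 × 0.25 = 0.10425
Marginal likelihood of the evidence = 0.5998.
P(location 4 | evidence) = 0.10425 / 0.5998 ≈ 0.174.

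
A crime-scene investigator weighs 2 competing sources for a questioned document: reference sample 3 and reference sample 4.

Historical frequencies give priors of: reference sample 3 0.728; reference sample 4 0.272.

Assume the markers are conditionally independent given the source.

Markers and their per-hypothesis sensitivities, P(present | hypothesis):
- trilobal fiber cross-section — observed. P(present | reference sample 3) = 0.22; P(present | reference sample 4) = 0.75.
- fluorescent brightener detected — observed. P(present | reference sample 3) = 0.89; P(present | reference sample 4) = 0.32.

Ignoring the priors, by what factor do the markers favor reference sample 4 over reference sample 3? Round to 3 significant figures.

Joint likelihood of the marker pattern under each hypothesis:
  reference sample 4: 0.75 × 0.32 = 0.24
  reference sample 3: 0.22 × 0.89 = 0.1958
Bayes factor = 0.24 / 0.1958 ≈ 1.23

1.23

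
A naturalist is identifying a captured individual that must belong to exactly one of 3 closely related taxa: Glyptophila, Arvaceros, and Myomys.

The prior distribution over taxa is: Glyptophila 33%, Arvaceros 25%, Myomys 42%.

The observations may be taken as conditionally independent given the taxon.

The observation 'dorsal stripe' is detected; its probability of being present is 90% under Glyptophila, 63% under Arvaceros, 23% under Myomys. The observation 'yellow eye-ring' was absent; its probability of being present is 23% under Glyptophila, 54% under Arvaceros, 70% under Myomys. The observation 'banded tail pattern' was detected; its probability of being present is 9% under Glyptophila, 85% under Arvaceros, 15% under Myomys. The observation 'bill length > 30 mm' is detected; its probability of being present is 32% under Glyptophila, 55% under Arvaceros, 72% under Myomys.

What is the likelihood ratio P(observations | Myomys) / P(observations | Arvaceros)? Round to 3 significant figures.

0.0550

Take the product of per-observation likelihoods under each hypothesis (using 1 − P(present | H) for each absent observation), then divide.
  Myomys: 0.23 × (1 − 0.70) × 0.15 × 0.72 = 0.007452
  Arvaceros: 0.63 × (1 − 0.54) × 0.85 × 0.55 = 0.13548
Bayes factor = 0.007452 / 0.13548 ≈ 0.0550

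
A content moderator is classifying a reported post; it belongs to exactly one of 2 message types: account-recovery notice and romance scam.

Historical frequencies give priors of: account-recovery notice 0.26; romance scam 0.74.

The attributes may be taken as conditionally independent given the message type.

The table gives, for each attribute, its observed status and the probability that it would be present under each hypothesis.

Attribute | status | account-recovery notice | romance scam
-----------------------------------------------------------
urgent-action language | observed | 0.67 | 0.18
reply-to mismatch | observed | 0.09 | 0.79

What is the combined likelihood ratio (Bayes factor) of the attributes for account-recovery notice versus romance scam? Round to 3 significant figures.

0.424

Take the product of per-attribute likelihoods under each hypothesis, then divide.
  account-recovery notice: 0.67 × 0.09 = 0.0603
  romance scam: 0.18 × 0.79 = 0.1422
Bayes factor = 0.0603 / 0.1422 ≈ 0.424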